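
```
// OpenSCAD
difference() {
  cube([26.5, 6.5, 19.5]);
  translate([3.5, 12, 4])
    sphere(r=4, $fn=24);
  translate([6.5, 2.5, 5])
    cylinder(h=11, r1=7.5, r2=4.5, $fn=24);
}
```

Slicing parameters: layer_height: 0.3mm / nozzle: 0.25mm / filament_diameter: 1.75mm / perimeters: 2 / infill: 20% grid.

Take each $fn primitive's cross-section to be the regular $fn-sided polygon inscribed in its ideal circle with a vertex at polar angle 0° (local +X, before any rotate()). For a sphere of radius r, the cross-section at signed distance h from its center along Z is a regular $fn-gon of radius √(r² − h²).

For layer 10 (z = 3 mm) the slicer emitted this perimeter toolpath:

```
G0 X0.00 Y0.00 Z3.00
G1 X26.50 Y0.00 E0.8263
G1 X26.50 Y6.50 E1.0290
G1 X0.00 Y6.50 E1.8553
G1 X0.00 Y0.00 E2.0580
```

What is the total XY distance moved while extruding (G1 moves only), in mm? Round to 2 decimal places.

Sum the Euclidean lengths of each G1 segment: total = 66.00 mm.

66.00 mm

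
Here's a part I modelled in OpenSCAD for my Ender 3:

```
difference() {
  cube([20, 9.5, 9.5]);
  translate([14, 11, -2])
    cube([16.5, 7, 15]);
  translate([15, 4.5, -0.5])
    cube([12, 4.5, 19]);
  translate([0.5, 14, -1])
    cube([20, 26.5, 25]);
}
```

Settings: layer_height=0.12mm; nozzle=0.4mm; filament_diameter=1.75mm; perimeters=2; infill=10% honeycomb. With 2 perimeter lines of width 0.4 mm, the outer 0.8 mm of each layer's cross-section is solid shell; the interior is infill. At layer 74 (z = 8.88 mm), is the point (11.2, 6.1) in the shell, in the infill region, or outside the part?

At z = 8.88 mm: the cube is present — its section is the full 20×9.5 rectangle; the cube at (14, 11) (footprint 16.5×7) is included at this height; the 12×4.5 cube at (15, 4.5) contributes its full rectangle; the cube at (0.5, 14) (footprint 20×26.5) is included at this height; After the difference (first − rest): starting from the 20×9.5 cube, the 16.5×7 cube at (14, 11) misses the remaining region (no effect); the 12×4.5 cube at (15, 4.5) partially overlaps it — only the 22.50 mm² overlap (of its 54.00 mm²) is removed, clipping the outline; the 20×26.5 cube at (0.5, 14) misses the remaining region (no effect) — 1 connected region. Overall, the cross-section is a single solid region. The nearest boundary edge runs (0.00, 9.50)→(20.00, 9.50); distance from the point to it = 3.40 mm. The point is inside the cross-section and 3.40 mm from the nearest boundary — more than the 0.8 mm shell width (2 × 0.4), so it's in the infill interior.

infill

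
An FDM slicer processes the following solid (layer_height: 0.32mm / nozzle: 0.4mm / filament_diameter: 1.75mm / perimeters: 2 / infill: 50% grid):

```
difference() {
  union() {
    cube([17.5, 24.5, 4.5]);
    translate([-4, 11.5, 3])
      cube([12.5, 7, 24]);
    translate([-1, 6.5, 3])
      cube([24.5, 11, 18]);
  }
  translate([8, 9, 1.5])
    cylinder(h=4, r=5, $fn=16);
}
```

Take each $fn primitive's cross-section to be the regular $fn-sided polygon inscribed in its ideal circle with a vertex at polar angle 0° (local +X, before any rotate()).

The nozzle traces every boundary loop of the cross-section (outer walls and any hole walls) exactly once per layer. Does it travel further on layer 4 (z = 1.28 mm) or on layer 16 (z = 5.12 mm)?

layer 16 (z = 5.12 mm)

Layer 4 (z = 1.28): the cube (footprint 17.5×24.5) is included at this height (perimeter 84.00 mm); the cube at (-4, 11.5) is not intersected at this z (z outside [3, 27]); the cube at (-1, 6.5) is not intersected at this z (z outside [3, 21]); Taking the union: only the 17.5×24.5 cube is present, so the union is just that shape — boundary = 84.00 mm; the cylinder at (8, 9) does not reach this height (z outside [1.5, 5.5]); After the difference (first − rest): none of the subtracted shapes is present at this height, so the result so far is unchanged — boundary = 84.00 mm. So its perimeter = 84.00 mm. Layer 16 (z = 5.12): the cube is absent (z outside [0, 4.5]); the cube at (-4, 11.5) (footprint 12.5×7) is included at this height (perimeter 39.00 mm); the 24.5×11 cube at (-1, 6.5) contributes its full rectangle (perimeter 71.00 mm); Combining (union): the regions partially overlap (shared area 57.00 mm²), so the edge portions inside another operand are dropped and the merged outline is re-measured after clipping — boundary = 79.00 mm; the r=5 cylinder at (8, 9) contributes a regular 16-gon of circumradius 5 (perimeter = 2·16·5.000·sin(180°/16) = 31.21 mm); Subtracting the remaining from the first: starting from that combined region, the r=5 cylinder at (8, 9) partially overlaps it — only the 61.86 mm² overlap (of its 76.54 mm²) is removed, clipping the outline — boundary = 91.47 mm. So its perimeter = 91.47 mm. Layer 16 is larger (91.47 vs 84.00 mm).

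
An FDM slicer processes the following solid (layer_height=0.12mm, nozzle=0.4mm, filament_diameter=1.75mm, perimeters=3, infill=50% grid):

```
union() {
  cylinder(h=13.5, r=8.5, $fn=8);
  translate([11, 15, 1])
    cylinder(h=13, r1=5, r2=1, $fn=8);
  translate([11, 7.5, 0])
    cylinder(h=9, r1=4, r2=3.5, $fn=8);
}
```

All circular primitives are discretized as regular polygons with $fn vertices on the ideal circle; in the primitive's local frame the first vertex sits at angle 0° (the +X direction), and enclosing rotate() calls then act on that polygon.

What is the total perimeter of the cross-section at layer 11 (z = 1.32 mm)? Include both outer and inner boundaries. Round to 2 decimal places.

99.16 mm

At z = 1.32 mm: the r=8.5 cylinder gives a regular 8-gon of circumradius 8.5 (constant along its height) (perimeter = 2·8·8.500·sin(180°/8) = 52.04 mm); the cone at (11, 15) (r1=5→r2=1) has section circumradius 4.902 here — a regular 8-gon (perimeter = 2·8·4.902·sin(180°/8) = 30.01 mm); the cone at (11, 7.5) (r1=4→r2=3.5) has section circumradius 3.927 here — a regular 8-gon (perimeter = 2·8·3.927·sin(180°/8) = 24.04 mm); Combining (union): the regions partially overlap (shared area 2.13 mm²), so the edge portions inside another operand are dropped and the merged outline is re-measured after clipping — boundary = 99.16 mm. Overall, the cross-section has 2 separate islands. Total boundary length (outer) = 99.16 mm.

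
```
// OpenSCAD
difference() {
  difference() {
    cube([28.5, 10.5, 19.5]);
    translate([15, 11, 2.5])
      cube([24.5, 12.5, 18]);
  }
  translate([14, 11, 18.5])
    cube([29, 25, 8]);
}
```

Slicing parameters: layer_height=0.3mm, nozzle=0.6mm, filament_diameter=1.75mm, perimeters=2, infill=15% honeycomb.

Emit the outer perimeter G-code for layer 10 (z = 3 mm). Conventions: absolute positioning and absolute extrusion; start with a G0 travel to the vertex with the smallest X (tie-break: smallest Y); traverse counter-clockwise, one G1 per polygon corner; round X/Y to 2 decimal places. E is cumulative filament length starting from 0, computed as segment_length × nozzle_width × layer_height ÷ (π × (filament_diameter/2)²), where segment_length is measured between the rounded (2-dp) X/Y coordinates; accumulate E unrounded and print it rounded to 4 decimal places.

G0 X0.00 Y0.00 Z3.00
G1 X28.50 Y0.00 E2.1328
G1 X28.50 Y10.50 E2.9186
G1 X0.00 Y10.50 E5.0514
G1 X0.00 Y0.00 E5.8372

At z = 3 mm: the 28.5×10.5 cube contributes its full rectangle; the cube at (15, 11) is present — its section is the full 24.5×12.5 rectangle; Subtracting the remaining from the first: starting from the 28.5×10.5 cube, the 24.5×12.5 cube at (15, 11) misses the remaining region (no effect) — 1 connected region; the cube at (14, 11) is absent (z outside [18.5, 26.5]); Subtracting the remaining from the first: none of the subtracted shapes is present at this height, so that combined region is unchanged — 1 connected region. The outline is a single polygon with 4 vertices. Extrusion per mm of travel: 0.6 × 0.3 / (π × 0.875²) = 0.074835. Accumulating E over each segment gives final E = 5.8372.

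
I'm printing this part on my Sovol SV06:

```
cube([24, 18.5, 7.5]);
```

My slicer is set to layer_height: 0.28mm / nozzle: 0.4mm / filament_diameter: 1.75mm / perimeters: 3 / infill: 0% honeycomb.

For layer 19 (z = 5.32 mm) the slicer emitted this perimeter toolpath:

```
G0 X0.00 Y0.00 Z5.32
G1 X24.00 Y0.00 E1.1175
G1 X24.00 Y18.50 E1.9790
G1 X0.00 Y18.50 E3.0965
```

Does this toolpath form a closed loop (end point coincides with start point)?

no

Start point (G0): (0.00, 0.00). End point (last G1): the path does not return to the start — open.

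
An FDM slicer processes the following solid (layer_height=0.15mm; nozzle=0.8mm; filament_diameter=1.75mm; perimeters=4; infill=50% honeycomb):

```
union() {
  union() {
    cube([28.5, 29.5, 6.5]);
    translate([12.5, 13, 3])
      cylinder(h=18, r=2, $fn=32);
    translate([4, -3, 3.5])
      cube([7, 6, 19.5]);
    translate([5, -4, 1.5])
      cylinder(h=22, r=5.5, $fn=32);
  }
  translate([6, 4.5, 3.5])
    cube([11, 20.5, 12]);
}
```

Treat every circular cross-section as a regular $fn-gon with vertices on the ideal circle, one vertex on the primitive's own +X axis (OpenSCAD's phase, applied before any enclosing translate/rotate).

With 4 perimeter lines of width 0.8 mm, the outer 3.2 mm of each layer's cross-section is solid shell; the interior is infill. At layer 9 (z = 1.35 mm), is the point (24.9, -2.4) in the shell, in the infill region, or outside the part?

At z = 1.35 mm: the cube (footprint 28.5×29.5) is included at this height; the cylinder at (12.5, 13) is not intersected at this z (z outside [3, 21]); the cube at (4, -3) is absent (z outside [3.5, 23]); the cylinder at (5, -4) is not intersected at this z (z outside [1.5, 23.5]); Merging all regions: only the 28.5×29.5 cube is present, so the union is just that shape — 1 connected region; the cube at (6, 4.5) is not intersected at this z (z outside [3.5, 15.5]); Taking the union: only the result so far is present, so the union is just that shape — 1 connected region. Overall, the cross-section is a single solid region. The nearest boundary edge runs (0.00, 0.00)→(28.50, 0.00); distance from the point to it = 2.40 mm. The point is not inside any of the regions above, so it lies outside the cross-section (2.40 mm from the nearest boundary).

outside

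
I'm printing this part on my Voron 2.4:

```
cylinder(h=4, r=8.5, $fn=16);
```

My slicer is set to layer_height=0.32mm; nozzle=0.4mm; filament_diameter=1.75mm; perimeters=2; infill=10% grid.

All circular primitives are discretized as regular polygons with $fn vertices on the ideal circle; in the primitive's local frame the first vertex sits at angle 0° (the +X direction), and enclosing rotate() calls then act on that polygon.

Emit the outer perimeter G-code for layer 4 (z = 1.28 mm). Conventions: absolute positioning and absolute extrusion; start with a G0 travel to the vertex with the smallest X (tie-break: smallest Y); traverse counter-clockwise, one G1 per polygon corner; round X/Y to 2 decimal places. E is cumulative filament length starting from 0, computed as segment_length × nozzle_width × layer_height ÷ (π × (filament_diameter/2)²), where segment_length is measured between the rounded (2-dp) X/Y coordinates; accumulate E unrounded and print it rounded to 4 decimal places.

At z = 1.28 mm: the r=8.5 cylinder contributes a regular 16-gon of circumradius 8.5. The outline is a single polygon with 16 vertices. Extrusion per mm of travel: 0.4 × 0.32 / (π × 0.875²) = 0.053216. Accumulating E over each segment gives final E = 2.8232.

G0 X-8.50 Y0.00 Z1.28
G1 X-7.85 Y-3.25 E0.1764
G1 X-6.01 Y-6.01 E0.3529
G1 X-3.25 Y-7.85 E0.5294
G1 X0.00 Y-8.50 E0.7058
G1 X3.25 Y-7.85 E0.8822
G1 X6.01 Y-6.01 E1.0587
G1 X7.85 Y-3.25 E1.2352
G1 X8.50 Y0.00 E1.4116
G1 X7.85 Y3.25 E1.5880
G1 X6.01 Y6.01 E1.7645
G1 X3.25 Y7.85 E1.9410
G1 X0.00 Y8.50 E2.1174
G1 X-3.25 Y7.85 E2.2938
G1 X-6.01 Y6.01 E2.4703
G1 X-7.85 Y3.25 E2.6468
G1 X-8.50 Y0.00 E2.8232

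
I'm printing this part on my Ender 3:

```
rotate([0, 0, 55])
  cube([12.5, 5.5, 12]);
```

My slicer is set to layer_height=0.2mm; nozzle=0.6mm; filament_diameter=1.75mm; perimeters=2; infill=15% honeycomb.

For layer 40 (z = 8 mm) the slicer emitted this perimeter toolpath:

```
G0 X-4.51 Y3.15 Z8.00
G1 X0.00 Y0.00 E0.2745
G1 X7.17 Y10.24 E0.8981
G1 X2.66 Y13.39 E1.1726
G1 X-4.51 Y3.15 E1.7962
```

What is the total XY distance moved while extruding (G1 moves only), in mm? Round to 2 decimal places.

36.00 mm

Sum the Euclidean lengths of each G1 segment: total = 36.00 mm.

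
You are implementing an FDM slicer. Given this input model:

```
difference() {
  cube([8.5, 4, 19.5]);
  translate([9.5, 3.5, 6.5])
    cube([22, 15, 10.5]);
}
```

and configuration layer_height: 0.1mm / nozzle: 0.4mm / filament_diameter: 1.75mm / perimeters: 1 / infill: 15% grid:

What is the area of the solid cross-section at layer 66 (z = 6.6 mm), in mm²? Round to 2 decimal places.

At z = 6.6 mm: the cube is present — its section is the full 8.5×4 rectangle (area 34.00 mm²); the 22×15 cube at (9.5, 3.5) contributes its full rectangle (area 330.00 mm²); Taking the first minus the rest: starting from the 8.5×4 cube (34.00 mm²), the 22×15 cube at (9.5, 3.5) misses the remaining region (no effect) — area = 34.00 mm². Overall, the cross-section is a single solid region. Net area = 34.00 mm².

34.00 mm²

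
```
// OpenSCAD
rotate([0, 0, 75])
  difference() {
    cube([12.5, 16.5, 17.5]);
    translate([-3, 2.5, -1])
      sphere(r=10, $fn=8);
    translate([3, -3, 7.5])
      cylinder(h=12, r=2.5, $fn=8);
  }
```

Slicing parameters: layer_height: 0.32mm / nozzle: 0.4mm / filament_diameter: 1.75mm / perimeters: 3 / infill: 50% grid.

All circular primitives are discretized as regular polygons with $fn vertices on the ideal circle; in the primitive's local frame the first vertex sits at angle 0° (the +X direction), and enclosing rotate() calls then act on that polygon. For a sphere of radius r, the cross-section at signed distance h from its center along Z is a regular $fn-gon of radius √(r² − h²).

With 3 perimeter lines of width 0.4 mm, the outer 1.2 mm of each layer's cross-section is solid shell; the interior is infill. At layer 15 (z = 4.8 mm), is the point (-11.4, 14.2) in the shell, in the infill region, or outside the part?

infill

At z = 4.8 mm: the cube is present — its section is the full 12.5×16.5 rectangle; the r=10 sphere at (-3, 2.5) slices to a regular 8-gon of circumradius 8.146 (√(r²−h²) with h=5.8 from center); the cylinder at (3, -3) is not intersected at this z (z outside [7.5, 19.5]); Subtracting the remaining from the first: starting from the 12.5×16.5 cube, the r=10 sphere at (-3, 2.5) partially overlaps it — only the 35.92 mm² overlap (of its 187.69 mm²) is removed, clipping the outline — 1 connected region; (whole slice rotated 75° about Z — lengths, areas and connectivity unchanged). Overall, the cross-section is a single solid region. Undo the 75° rotation: the query point maps to (10.766, 14.687) in the un-rotated model frame. The nearest boundary edge runs (12.50, 16.50)→(12.50, 0.00); distance from the point to it = 1.73 mm. The point is inside the cross-section and 1.73 mm from the nearest boundary — more than the 1.2 mm shell width (3 × 0.4), so it's in the infill interior.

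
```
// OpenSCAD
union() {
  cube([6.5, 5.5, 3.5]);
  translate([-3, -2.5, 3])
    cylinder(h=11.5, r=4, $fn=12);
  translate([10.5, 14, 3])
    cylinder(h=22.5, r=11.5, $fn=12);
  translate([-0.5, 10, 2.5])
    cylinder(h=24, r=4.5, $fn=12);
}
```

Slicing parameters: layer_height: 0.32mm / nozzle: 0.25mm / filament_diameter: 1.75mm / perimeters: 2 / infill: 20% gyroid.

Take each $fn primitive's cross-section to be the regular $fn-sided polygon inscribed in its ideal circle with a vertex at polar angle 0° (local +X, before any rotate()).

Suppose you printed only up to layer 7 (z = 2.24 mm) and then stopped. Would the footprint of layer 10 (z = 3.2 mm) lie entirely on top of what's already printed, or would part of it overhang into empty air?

Compare the two slices. At z = 2.24: the cube is present — its section is the full 6.5×5.5 rectangle (area 35.75 mm²); the cylinder at (-3, -2.5) is not intersected at this z (z outside [3, 14.5]); the cylinder at (10.5, 14) is not intersected at this z (z outside [3, 25.5]); the cylinder at (-0.5, 10) does not reach this height (z outside [2.5, 26.5]); Merging all regions: only the 6.5×5.5 cube is present, so the union is just that shape — area = 35.75 mm². At z = 3.2: the cube (footprint 6.5×5.5) is included at this height (area 35.75 mm²); the cylinder at (-3, -2.5): section is a regular 12-gon, circumradius r=4 (area = (12/2)·4.000²·sin(360°/12) = 48.00 mm²); the cylinder at (10.5, 14): section is a regular 12-gon, circumradius r=11.5 (area = (12/2)·11.500²·sin(360°/12) = 396.75 mm²); the cylinder at (-0.5, 10): section is a regular 12-gon, circumradius r=4.5 (area = (12/2)·4.500²·sin(360°/12) = 60.75 mm²); Combining (union): the regions partially overlap — summed areas 541.25 mm² minus the doubly-counted overlap 28.05 mm² gives 513.20 mm² — area = 513.20 mm². Checking containment: at z = 3.2 the cross-section extends beyond the z = 2.24 cross-section by about 477.45 mm².

part overhangs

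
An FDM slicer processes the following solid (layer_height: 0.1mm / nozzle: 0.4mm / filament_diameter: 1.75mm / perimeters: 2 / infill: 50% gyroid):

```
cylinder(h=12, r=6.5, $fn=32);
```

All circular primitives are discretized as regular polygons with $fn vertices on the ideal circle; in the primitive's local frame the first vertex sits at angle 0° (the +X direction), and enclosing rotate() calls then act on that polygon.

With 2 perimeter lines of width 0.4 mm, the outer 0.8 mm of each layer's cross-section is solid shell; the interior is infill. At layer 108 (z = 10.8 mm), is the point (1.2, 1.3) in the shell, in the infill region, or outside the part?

infill

At z = 10.8 mm: the cylinder: section is a regular 32-gon, circumradius r=6.5. Overall, the cross-section is a single solid region. The nearest boundary edge runs (4.60, 4.60)→(3.61, 5.40); distance from the point to it = 4.70 mm. The point is inside the cross-section and 4.70 mm from the nearest boundary — more than the 0.8 mm shell width (2 × 0.4), so it's in the infill interior.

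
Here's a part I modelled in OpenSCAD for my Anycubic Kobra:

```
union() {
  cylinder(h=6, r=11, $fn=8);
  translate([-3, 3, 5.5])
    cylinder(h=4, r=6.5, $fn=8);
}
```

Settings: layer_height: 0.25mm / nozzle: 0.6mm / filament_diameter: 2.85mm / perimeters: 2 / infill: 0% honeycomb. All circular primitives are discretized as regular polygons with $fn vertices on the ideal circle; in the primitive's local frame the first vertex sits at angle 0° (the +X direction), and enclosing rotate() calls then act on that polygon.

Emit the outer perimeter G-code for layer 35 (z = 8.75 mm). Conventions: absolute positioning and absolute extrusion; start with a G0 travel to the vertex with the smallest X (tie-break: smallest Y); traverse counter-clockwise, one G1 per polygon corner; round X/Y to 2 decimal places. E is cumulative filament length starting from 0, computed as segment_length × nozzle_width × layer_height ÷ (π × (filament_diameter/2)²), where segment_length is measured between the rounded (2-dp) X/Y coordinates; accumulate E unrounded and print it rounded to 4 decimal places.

G0 X-9.50 Y3.00 Z8.75
G1 X-7.60 Y-1.60 E0.1170
G1 X-3.00 Y-3.50 E0.2340
G1 X1.60 Y-1.60 E0.3511
G1 X3.50 Y3.00 E0.4681
G1 X1.60 Y7.60 E0.5851
G1 X-3.00 Y9.50 E0.7021
G1 X-7.60 Y7.60 E0.8192
G1 X-9.50 Y3.00 E0.9362

At z = 8.75 mm: the cylinder does not reach this height (z outside [0, 6]); the r=6.5 cylinder at (-3, 3) gives a regular 8-gon of circumradius 6.5 (constant along its height); Taking the union: only the r=6.5 cylinder at (-3, 3) is present, so the union is just that shape — 1 connected region. The outline is a single polygon with 8 vertices. Extrusion per mm of travel: 0.6 × 0.25 / (π × 1.425²) = 0.023513. Accumulating E over each segment gives final E = 0.9362.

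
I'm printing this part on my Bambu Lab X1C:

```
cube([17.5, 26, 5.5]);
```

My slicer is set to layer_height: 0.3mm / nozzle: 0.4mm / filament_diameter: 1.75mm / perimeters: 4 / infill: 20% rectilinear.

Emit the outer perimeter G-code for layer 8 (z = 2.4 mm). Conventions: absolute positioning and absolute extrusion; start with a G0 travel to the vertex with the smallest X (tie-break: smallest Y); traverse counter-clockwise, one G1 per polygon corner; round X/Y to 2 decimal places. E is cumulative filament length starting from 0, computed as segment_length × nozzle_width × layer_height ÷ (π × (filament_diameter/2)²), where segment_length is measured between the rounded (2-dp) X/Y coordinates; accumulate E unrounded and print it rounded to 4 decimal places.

At z = 2.4 mm: the cube (footprint 17.5×26) is included at this height. The outline is a single polygon with 4 vertices. Extrusion per mm of travel: 0.4 × 0.3 / (π × 0.875²) = 0.049890. Accumulating E over each segment gives final E = 4.3404.

G0 X0.00 Y0.00 Z2.40
G1 X17.50 Y0.00 E0.8731
G1 X17.50 Y26.00 E2.1702
G1 X0.00 Y26.00 E3.0433
G1 X0.00 Y0.00 E4.3404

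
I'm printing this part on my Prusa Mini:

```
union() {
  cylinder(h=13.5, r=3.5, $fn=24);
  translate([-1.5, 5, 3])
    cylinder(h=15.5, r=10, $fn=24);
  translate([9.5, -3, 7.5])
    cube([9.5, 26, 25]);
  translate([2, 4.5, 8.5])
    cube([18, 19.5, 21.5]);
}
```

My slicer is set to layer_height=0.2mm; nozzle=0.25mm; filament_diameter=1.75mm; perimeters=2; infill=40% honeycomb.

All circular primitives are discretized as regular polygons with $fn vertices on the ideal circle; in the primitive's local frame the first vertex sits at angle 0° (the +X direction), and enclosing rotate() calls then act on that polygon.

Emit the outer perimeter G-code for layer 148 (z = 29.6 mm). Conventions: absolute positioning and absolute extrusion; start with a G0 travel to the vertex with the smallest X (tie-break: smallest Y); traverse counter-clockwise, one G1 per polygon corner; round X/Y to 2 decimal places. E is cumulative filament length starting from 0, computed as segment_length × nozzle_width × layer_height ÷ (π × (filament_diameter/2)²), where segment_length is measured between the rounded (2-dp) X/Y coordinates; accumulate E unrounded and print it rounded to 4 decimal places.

At z = 29.6 mm: the cylinder is absent (z outside [0, 13.5]); the cylinder at (-1.5, 5) is not intersected at this z (z outside [3, 18.5]); the cube at (9.5, -3) is present — its section is the full 9.5×26 rectangle; the 18×19.5 cube at (2, 4.5) contributes its full rectangle; Combining (union): the regions partially overlap (shared area 175.75 mm²), so overlapping operands fuse into one piece — 1 connected region. The outline is a single polygon with 8 vertices. Extrusion per mm of travel: 0.25 × 0.2 / (π × 0.875²) = 0.020788. Accumulating E over each segment gives final E = 1.8709.

G0 X2.00 Y4.50 Z29.60
G1 X9.50 Y4.50 E0.1559
G1 X9.50 Y-3.00 E0.3118
G1 X19.00 Y-3.00 E0.5093
G1 X19.00 Y4.50 E0.6652
G1 X20.00 Y4.50 E0.6860
G1 X20.00 Y24.00 E1.0913
G1 X2.00 Y24.00 E1.4655
G1 X2.00 Y4.50 E1.8709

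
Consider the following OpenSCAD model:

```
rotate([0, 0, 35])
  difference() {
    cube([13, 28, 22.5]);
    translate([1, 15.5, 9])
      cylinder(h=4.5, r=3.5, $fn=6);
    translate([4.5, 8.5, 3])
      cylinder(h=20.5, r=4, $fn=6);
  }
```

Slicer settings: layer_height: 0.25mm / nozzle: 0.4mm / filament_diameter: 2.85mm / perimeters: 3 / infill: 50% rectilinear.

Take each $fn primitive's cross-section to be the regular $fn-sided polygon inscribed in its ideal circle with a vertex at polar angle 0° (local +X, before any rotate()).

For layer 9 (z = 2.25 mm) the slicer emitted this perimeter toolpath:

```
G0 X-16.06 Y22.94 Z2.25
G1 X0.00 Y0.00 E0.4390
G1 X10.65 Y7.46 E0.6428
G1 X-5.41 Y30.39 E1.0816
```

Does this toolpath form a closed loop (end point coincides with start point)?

Start point (G0): (-16.06, 22.94). End point (last G1): the path does not return to the start — open.

no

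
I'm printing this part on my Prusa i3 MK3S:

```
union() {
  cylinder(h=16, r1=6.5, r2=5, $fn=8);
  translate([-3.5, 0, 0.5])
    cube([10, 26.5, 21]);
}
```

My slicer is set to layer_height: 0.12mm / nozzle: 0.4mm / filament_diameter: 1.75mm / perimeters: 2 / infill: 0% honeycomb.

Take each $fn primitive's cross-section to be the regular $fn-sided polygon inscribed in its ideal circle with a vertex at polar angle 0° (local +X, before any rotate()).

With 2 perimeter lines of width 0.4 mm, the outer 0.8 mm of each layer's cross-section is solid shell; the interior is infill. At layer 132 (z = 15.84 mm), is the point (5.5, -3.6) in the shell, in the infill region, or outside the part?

outside

At z = 15.84 mm: the cone: at t=0.990 of its height the radius interpolates to r₁+(r₂−r₁)t = 5.015, giving a regular 8-gon of that circumradius; the cube at (-3.5, 0) is present — its section is the full 10×26.5 rectangle; Taking the union: the regions partially overlap (shared area 32.80 mm²), so overlapping operands fuse into one piece — 1 connected region. Overall, the cross-section is a single solid region. The nearest boundary edge runs (5.02, 0.00)→(3.55, -3.55); distance from the point to it = 1.83 mm. The point is not inside any of the regions above, so it lies outside the cross-section (1.83 mm from the nearest boundary).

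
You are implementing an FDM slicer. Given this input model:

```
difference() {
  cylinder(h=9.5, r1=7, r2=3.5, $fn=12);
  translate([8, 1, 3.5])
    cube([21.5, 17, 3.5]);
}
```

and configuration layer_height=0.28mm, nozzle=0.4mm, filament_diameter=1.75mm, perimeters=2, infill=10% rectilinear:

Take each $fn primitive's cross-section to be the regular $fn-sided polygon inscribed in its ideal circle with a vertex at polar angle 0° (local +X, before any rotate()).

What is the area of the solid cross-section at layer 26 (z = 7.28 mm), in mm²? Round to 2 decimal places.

At z = 7.28 mm: the cone (r1=7→r2=3.5) has section circumradius 4.318 here — a regular 12-gon (area = (12/2)·4.318²·sin(360°/12) = 55.93 mm²); the cube at (8, 1) is not intersected at this z (z outside [3.5, 7]); After the difference (first − rest): none of the subtracted shapes is present at this height, so the cone is unchanged — area = 55.93 mm². Overall, the cross-section is a single solid region. Net area = 55.93 mm².

55.93 mm²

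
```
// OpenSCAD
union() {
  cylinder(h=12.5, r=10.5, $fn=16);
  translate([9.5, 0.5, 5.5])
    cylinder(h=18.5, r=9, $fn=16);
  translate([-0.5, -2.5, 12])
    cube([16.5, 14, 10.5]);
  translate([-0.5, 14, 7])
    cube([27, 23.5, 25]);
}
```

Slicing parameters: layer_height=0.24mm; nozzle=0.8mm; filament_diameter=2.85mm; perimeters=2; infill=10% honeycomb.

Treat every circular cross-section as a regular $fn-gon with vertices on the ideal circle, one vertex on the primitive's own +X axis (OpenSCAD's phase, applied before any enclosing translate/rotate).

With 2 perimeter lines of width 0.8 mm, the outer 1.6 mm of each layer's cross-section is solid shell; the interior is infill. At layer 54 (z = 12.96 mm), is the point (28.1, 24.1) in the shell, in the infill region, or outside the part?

outside

At z = 12.96 mm: the cylinder is not intersected at this z (z outside [0, 12.5]); the r=9 cylinder at (9.5, 0.5) contributes a regular 16-gon of circumradius 9; the cube at (-0.5, -2.5) is present — its section is the full 16.5×14 rectangle; the 27×23.5 cube at (-0.5, 14) contributes its full rectangle; Taking the union: the regions partially overlap (shared area 159.70 mm²), so overlapping operands fuse into one piece — 2 connected regions. Overall, the cross-section has 2 separate islands. The nearest boundary edge runs (26.50, 37.50)→(26.50, 14.00); distance from the point to it = 1.60 mm. The point is not inside any of the regions above, so it lies outside the cross-section (1.60 mm from the nearest boundary).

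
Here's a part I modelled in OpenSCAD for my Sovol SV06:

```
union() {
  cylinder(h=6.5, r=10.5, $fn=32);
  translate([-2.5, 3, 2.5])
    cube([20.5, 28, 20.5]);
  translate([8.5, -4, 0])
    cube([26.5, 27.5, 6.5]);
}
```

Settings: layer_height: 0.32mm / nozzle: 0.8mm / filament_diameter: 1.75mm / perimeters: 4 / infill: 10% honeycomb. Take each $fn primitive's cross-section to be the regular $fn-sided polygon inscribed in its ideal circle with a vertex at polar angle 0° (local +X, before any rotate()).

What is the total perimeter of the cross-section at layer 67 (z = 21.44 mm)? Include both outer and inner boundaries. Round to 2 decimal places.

At z = 21.44 mm: the cylinder does not reach this height (z outside [0, 6.5]); the cube at (-2.5, 3) is present — its section is the full 20.5×28 rectangle (perimeter 97.00 mm); the cube at (8.5, -4) is absent (z outside [0, 6.5]); Combining (union): only the 20.5×28 cube at (-2.5, 3) is present, so the union is just that shape — boundary = 97.00 mm. Overall, the cross-section is a single solid region. Total boundary length (outer) = 97.00 mm.

97.00 mm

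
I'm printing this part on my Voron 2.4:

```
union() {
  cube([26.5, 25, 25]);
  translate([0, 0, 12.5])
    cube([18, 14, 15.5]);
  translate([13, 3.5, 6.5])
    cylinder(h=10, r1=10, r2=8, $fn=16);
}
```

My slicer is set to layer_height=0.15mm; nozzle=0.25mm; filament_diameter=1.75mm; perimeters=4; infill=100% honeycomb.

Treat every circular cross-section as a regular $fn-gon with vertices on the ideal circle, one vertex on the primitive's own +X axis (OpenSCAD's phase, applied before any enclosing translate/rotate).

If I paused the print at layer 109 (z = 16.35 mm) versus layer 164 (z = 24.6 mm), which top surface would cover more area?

Layer 109 (z = 16.35): the cube is present — its section is the full 26.5×25 rectangle (area 662.50 mm²); the cube (footprint 18×14) is included at this height (area 252.00 mm²); the cone at (13, 3.5) (r1=10→r2=8) has section circumradius 8.030 here — a regular 16-gon (area = (16/2)·8.030²·sin(360°/16) = 197.41 mm²); Taking the union: the regions partially overlap — summed areas 1111.91 mm² minus the doubly-counted overlap 404.39 mm² gives 707.52 mm² — area = 707.52 mm². So its area = 707.52 mm². Layer 164 (z = 24.6): the 26.5×25 cube contributes its full rectangle (area 662.50 mm²); the cube is present — its section is the full 18×14 rectangle (area 252.00 mm²); the cone at (13, 3.5) does not reach this height (z outside [6.5, 16.5]); Taking the union: the 18×14 cube lies entirely inside the 26.5×25 cube, so the union is just the 26.5×25 cube — area = 662.50 mm². So its area = 662.50 mm². Layer 109 is larger (707.52 vs 662.50 mm²).

layer 109 (z = 16.35 mm)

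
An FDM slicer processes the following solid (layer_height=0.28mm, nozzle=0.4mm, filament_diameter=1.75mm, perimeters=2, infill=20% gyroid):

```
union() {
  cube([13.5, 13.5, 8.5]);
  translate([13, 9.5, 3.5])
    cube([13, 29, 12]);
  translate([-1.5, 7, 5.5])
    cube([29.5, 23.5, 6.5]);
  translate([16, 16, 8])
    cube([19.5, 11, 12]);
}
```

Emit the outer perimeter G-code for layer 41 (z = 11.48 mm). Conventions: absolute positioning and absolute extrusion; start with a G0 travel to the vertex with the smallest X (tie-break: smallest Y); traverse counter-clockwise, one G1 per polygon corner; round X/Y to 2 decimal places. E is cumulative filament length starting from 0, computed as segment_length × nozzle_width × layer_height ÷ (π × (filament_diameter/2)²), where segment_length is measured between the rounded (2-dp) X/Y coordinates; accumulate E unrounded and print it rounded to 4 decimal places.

G0 X-1.50 Y7.00 Z11.48
G1 X28.00 Y7.00 E1.3736
G1 X28.00 Y16.00 E1.7927
G1 X35.50 Y16.00 E2.1420
G1 X35.50 Y27.00 E2.6542
G1 X28.00 Y27.00 E3.0034
G1 X28.00 Y30.50 E3.1664
G1 X26.00 Y30.50 E3.2595
G1 X26.00 Y38.50 E3.6320
G1 X13.00 Y38.50 E4.2373
G1 X13.00 Y30.50 E4.6099
G1 X-1.50 Y30.50 E5.2850
G1 X-1.50 Y7.00 E6.3793

At z = 11.48 mm: the cube does not reach this height (z outside [0, 8.5]); the cube at (13, 9.5) is present — its section is the full 13×29 rectangle; the cube at (-1.5, 7) is present — its section is the full 29.5×23.5 rectangle; the cube at (16, 16) is present — its section is the full 19.5×11 rectangle; Merging all regions: the regions partially overlap (shared area 405.00 mm²), so overlapping operands fuse into one piece — 1 connected region. The outline is a single polygon with 12 vertices. Extrusion per mm of travel: 0.4 × 0.28 / (π × 0.875²) = 0.046564. Accumulating E over each segment gives final E = 6.3793.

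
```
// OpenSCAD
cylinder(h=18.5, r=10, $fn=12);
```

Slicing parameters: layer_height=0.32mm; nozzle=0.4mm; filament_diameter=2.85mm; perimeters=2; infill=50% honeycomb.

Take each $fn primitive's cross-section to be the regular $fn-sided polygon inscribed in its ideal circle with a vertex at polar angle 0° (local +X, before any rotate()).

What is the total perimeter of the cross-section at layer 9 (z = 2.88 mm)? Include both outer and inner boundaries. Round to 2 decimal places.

62.12 mm

At z = 2.88 mm: the r=10 cylinder gives a regular 12-gon of circumradius 10 (constant along its height) (perimeter = 2·12·10.000·sin(180°/12) = 62.12 mm). Overall, the cross-section is a single solid region. Total boundary length (outer) = 62.12 mm.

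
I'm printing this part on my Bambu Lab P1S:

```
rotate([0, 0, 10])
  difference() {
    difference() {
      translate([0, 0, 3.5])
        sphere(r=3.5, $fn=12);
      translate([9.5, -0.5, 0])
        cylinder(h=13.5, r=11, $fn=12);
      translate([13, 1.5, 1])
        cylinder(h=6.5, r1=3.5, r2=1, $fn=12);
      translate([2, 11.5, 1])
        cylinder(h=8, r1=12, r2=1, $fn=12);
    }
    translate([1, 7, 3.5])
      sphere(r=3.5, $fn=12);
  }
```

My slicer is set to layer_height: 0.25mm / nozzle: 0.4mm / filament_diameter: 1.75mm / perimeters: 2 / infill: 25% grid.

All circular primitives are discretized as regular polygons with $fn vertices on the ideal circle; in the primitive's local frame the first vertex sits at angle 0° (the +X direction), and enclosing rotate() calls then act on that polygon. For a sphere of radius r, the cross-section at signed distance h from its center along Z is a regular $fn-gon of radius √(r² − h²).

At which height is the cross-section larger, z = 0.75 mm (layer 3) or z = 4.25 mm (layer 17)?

layer 17 (z = 4.25 mm)

Layer 3 (z = 0.75): the sphere: section is a regular 12-gon, circumradius = √(r²−h²) = √(3.5²−2.75²) = 2.165 (area = (12/2)·2.165²·sin(360°/12) = 14.06 mm²); the r=11 cylinder at (9.5, -0.5) gives a regular 12-gon of circumradius 11 (constant along its height) (area = (12/2)·11.000²·sin(360°/12) = 363.00 mm²); the cone at (13, 1.5) does not reach this height (z outside [1, 7.5]); the cone at (2, 11.5) does not reach this height (z outside [1, 9]); Taking the first minus the rest: starting from the r=3.5 sphere (14.06 mm²), the r=11 cylinder at (9.5, -0.5) partially overlaps it — only the 11.95 mm² overlap (of its 363.00 mm²) is removed, clipping the outline — area = 2.11 mm²; the sphere at (1, 7): section is a regular 12-gon, circumradius = √(r²−h²) = √(3.5²−2.75²) = 2.165 (area = (12/2)·2.165²·sin(360°/12) = 14.06 mm²); After the difference (first − rest): starting from the result so far (2.11 mm²), the r=3.5 sphere at (1, 7) misses the remaining region (no effect) — area = 2.11 mm²; (whole slice rotated 10° about Z — lengths, areas and connectivity unchanged). So its area = 2.11 mm². Layer 17 (z = 4.25): the r=3.5 sphere slices to a regular 12-gon of circumradius 3.419 (√(r²−h²) with h=0.75 from center) (area = (12/2)·3.419²·sin(360°/12) = 35.06 mm²); the r=11 cylinder at (9.5, -0.5) gives a regular 12-gon of circumradius 11 (constant along its height) (area = (12/2)·11.000²·sin(360°/12) = 363.00 mm²); the cone at (13, 1.5): at t=0.500 of its height the radius interpolates to r₁+(r₂−r₁)t = 2.250, giving a regular 12-gon of that circumradius (area = (12/2)·2.250²·sin(360°/12) = 15.19 mm²); the cone at (2, 11.5): at t=0.406 of its height the radius interpolates to r₁+(r₂−r₁)t = 7.531, giving a regular 12-gon of that circumradius (area = (12/2)·7.531²·sin(360°/12) = 170.16 mm²); Subtracting the remaining from the first: starting from the r=3.5 sphere (35.06 mm²), the r=11 cylinder at (9.5, -0.5) partially overlaps it — only the 24.49 mm² overlap (of its 363.00 mm²) is removed, clipping the outline; the cone at (13, 1.5) misses the remaining region (no effect); the cone at (2, 11.5) misses the remaining region (no effect) — area = 10.58 mm²; the sphere at (1, 7): section is a regular 12-gon, circumradius = √(r²−h²) = √(3.5²−0.75²) = 3.419 (area = (12/2)·3.419²·sin(360°/12) = 35.06 mm²); Taking the first minus the rest: starting from the result so far (10.58 mm²), the r=3.5 sphere at (1, 7) misses the remaining region (no effect) — area = 10.58 mm²; (rotated 10° about Z; rotation is an isometry so areas/perimeters/island counts are preserved). So its area = 10.58 mm². Layer 17 is larger (10.58 vs 2.11 mm²).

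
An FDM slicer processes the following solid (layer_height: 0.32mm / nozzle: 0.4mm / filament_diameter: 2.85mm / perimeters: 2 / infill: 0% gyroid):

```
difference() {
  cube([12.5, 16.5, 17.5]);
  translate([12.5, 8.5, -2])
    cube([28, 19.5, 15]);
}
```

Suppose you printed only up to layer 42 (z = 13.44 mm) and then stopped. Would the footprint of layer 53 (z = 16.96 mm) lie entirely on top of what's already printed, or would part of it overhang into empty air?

entirely on top

Compare the two slices. At z = 13.44: the cube (footprint 12.5×16.5) is included at this height (area 206.25 mm²); the cube at (12.5, 8.5) is absent (z outside [-2, 13]); After the difference (first − rest): none of the subtracted shapes is present at this height, so the 12.5×16.5 cube is unchanged — area = 206.25 mm². At z = 16.96: the cube (footprint 12.5×16.5) is included at this height (area 206.25 mm²); the cube at (12.5, 8.5) is absent (z outside [-2, 13]); After the difference (first − rest): none of the subtracted shapes is present at this height, so the 12.5×16.5 cube is unchanged — area = 206.25 mm². Checking containment: the cross-section at z = 16.96 is a subset of the cross-section at z = 13.44.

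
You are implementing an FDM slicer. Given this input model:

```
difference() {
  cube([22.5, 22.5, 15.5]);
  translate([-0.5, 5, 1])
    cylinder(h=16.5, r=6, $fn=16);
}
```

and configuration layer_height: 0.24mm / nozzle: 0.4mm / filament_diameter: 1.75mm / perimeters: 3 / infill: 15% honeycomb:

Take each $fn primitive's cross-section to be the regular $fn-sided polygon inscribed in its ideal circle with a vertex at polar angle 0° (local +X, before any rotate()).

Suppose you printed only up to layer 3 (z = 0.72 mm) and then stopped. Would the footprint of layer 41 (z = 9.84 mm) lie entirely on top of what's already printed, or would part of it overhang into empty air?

Compare the two slices. At z = 0.72: the cube (footprint 22.5×22.5) is included at this height (area 506.25 mm²); the cylinder at (-0.5, 5) is not intersected at this z (z outside [1, 17.5]); Subtracting the remaining from the first: none of the subtracted shapes is present at this height, so the 22.5×22.5 cube is unchanged — area = 506.25 mm². At z = 9.84: the cube is present — its section is the full 22.5×22.5 rectangle (area 506.25 mm²); the cylinder at (-0.5, 5): section is a regular 16-gon, circumradius r=6 (area = (16/2)·6.000²·sin(360°/16) = 110.21 mm²); Taking the first minus the rest: starting from the 22.5×22.5 cube (506.25 mm²), the r=6 cylinder at (-0.5, 5) partially overlaps it — only the 47.64 mm² overlap (of its 110.21 mm²) is removed, clipping the outline — area = 458.61 mm². Checking containment: the cross-section at z = 9.84 is a subset of the cross-section at z = 0.72.

entirely on top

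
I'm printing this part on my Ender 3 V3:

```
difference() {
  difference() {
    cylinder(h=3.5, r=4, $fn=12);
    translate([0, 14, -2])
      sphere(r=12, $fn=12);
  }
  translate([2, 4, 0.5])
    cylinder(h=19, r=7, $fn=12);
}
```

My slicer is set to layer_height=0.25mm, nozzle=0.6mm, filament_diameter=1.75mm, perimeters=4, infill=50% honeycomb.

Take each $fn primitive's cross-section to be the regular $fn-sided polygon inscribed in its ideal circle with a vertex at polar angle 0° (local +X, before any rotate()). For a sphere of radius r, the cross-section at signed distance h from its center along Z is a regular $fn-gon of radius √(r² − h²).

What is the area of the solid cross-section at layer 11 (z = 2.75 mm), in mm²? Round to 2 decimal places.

8.70 mm²

At z = 2.75 mm: the r=4 cylinder contributes a regular 12-gon of circumradius 4 (area = (12/2)·4.000²·sin(360°/12) = 48.00 mm²); the sphere at (0, 14): section is a regular 12-gon, circumradius = √(r²−h²) = √(12²−4.75²) = 11.020 (area = (12/2)·11.020²·sin(360°/12) = 364.31 mm²); Subtracting the remaining from the first: starting from the r=4 cylinder (48.00 mm²), the r=12 sphere at (0, 14) partially overlaps it — only the 1.94 mm² overlap (of its 364.31 mm²) is removed, clipping the outline — area = 46.06 mm²; the cylinder at (2, 4): section is a regular 12-gon, circumradius r=7 (area = (12/2)·7.000²·sin(360°/12) = 147.00 mm²); Subtracting the remaining from the first: starting from that combined region (46.06 mm²), the r=7 cylinder at (2, 4) partially overlaps it — only the 37.36 mm² overlap (of its 147.00 mm²) is removed, clipping the outline — area = 8.70 mm². Overall, the cross-section is a single solid region. Net area = 8.70 mm².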